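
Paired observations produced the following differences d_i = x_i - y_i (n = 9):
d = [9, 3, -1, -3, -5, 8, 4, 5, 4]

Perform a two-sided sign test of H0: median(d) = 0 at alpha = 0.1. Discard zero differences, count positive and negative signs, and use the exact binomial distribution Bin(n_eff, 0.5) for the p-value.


Step 1: Discard zero differences. Original n = 9; n_eff = number of nonzero differences = 9.
Nonzero differences (with sign): +9, +3, -1, -3, -5, +8, +4, +5, +4
Step 2: Count signs: positive = 6, negative = 3.
Step 3: Under H0: P(positive) = 0.5, so the number of positives S ~ Bin(9, 0.5).
Step 4: Two-sided exact p-value = sum of Bin(9,0.5) probabilities at or below the observed probability = 0.507812.
Step 5: alpha = 0.1. fail to reject H0.

n_eff = 9, pos = 6, neg = 3, p = 0.507812, fail to reject H0.


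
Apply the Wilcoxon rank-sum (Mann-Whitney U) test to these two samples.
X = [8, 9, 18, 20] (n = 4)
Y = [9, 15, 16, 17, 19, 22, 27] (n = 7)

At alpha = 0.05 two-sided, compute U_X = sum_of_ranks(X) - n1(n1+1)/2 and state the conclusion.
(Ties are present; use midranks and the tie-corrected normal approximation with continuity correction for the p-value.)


Step 1: Combine and sort all 11 observations; assign midranks.
sorted (value, group): (8,X), (9,X), (9,Y), (15,Y), (16,Y), (17,Y), (18,X), (19,Y), (20,X), (22,Y), (27,Y)
ranks: 8->1, 9->2.5, 9->2.5, 15->4, 16->5, 17->6, 18->7, 19->8, 20->9, 22->10, 27->11
Step 2: Rank sum for X: R1 = 1 + 2.5 + 7 + 9 = 19.5.
Step 3: U_X = R1 - n1(n1+1)/2 = 19.5 - 4*5/2 = 19.5 - 10 = 9.5.
       U_Y = n1*n2 - U_X = 28 - 9.5 = 18.5.
Step 4: Ties are present, so use the tie-corrected normal approximation (with continuity correction) for the p-value.
Step 5: p-value = 0.448659; compare to alpha = 0.05. fail to reject H0.

U_X = 9.5, p = 0.448659, fail to reject H0 at alpha = 0.05.


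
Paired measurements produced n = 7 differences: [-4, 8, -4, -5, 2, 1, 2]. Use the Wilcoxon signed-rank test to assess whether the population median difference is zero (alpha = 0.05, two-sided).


Step 1: Drop any zero differences (none here) and take |d_i|.
|d| = [4, 8, 4, 5, 2, 1, 2]
Step 2: Midrank |d_i| (ties get averaged ranks).
ranks: |4|->4.5, |8|->7, |4|->4.5, |5|->6, |2|->2.5, |1|->1, |2|->2.5
Step 3: Attach original signs; sum ranks with positive sign and with negative sign.
W+ = 7 + 2.5 + 1 + 2.5 = 13
W- = 4.5 + 4.5 + 6 = 15
(Check: W+ + W- = 28 should equal n(n+1)/2 = 28.)
Step 4: Test statistic W = min(W+, W-) = 13.
Step 5: Ties in |d|, so use the tie-corrected normal approximation.
        E[W] = n(n+1)/4 = 7*8/4 = 14.
        Tie groups: |d|=2 (t=2), |d|=4 (t=2); sum(t^3 - t) = 12.
        Var[W] = n(n+1)(2n+1)/24 - sum(t^3-t)/48 = 840/24 - 12/48 = 34.75.
        z = (W - E[W]) / sqrt(Var[W]) = (13 - 14) / 5.8949 = -0.1696.
        Two-sided p = 2*Phi(z) = 0.865295.
Step 6: alpha = 0.05. fail to reject H0.

W+ = 13, W- = 15, W = min = 13, p = 0.865295, fail to reject H0.


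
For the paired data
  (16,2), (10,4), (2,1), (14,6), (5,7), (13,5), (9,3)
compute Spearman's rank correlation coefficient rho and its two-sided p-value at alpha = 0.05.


Step 1: Rank x and y separately (midranks; no ties here).
rank(x): 16->7, 10->4, 2->1, 14->6, 5->2, 13->5, 9->3
rank(y): 2->2, 4->4, 1->1, 6->6, 7->7, 5->5, 3->3
Step 2: d_i = R_x(i) - R_y(i); compute d_i^2.
  (7-2)^2=25, (4-4)^2=0, (1-1)^2=0, (6-6)^2=0, (2-7)^2=25, (5-5)^2=0, (3-3)^2=0
sum(d^2) = 50.
Step 3: rho = 1 - 6*50 / (7*(7^2 - 1)) = 1 - 300/336 = 0.107143.
Step 4: Under H0, t = rho * sqrt((n-2)/(1-rho^2)) = 0.2410 ~ t(5).
Step 5: Two-sided p-value from the t-distribution with 5 df = 0.819151.
Step 6: alpha = 0.05. fail to reject H0.

rho = 0.1071, p = 0.819151, fail to reject H0 at alpha = 0.05.


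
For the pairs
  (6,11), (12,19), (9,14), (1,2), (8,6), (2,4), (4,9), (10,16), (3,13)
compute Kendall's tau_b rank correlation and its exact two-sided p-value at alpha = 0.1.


Step 1: Enumerate the 36 unordered pairs (i,j) with i<j and classify each by sign(x_j-x_i) * sign(y_j-y_i).
  (1,2):dx=+6,dy=+8->C; (1,3):dx=+3,dy=+3->C; (1,4):dx=-5,dy=-9->C; (1,5):dx=+2,dy=-5->D
  (1,6):dx=-4,dy=-7->C; (1,7):dx=-2,dy=-2->C; (1,8):dx=+4,dy=+5->C; (1,9):dx=-3,dy=+2->D
  (2,3):dx=-3,dy=-5->C; (2,4):dx=-11,dy=-17->C; (2,5):dx=-4,dy=-13->C; (2,6):dx=-10,dy=-15->C
  (2,7):dx=-8,dy=-10->C; (2,8):dx=-2,dy=-3->C; (2,9):dx=-9,dy=-6->C; (3,4):dx=-8,dy=-12->C
  (3,5):dx=-1,dy=-8->C; (3,6):dx=-7,dy=-10->C; (3,7):dx=-5,dy=-5->C; (3,8):dx=+1,dy=+2->C
  (3,9):dx=-6,dy=-1->C; (4,5):dx=+7,dy=+4->C; (4,6):dx=+1,dy=+2->C; (4,7):dx=+3,dy=+7->C
  (4,8):dx=+9,dy=+14->C; (4,9):dx=+2,dy=+11->C; (5,6):dx=-6,dy=-2->C; (5,7):dx=-4,dy=+3->D
  (5,8):dx=+2,dy=+10->C; (5,9):dx=-5,dy=+7->D; (6,7):dx=+2,dy=+5->C; (6,8):dx=+8,dy=+12->C
  (6,9):dx=+1,dy=+9->C; (7,8):dx=+6,dy=+7->C; (7,9):dx=-1,dy=+4->D; (8,9):dx=-7,dy=-3->C
Step 2: C = 31, D = 5, total pairs = 36.
Step 3: tau = (C - D)/(n(n-1)/2) = (31 - 5)/36 = 0.722222.
Step 4: Exact two-sided p-value (enumerate n! = 362880 permutations of y under H0): p = 0.005886.
Step 5: alpha = 0.1. reject H0.

tau_b = 0.7222 (C=31, D=5), p = 0.005886, reject H0.


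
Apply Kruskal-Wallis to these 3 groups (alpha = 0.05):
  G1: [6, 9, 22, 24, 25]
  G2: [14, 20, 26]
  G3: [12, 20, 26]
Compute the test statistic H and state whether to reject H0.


Step 1: Combine all N = 11 observations and assign midranks.
sorted (value, group, rank): (6,G1,1), (9,G1,2), (12,G3,3), (14,G2,4), (20,G2,5.5), (20,G3,5.5), (22,G1,7), (24,G1,8), (25,G1,9), (26,G2,10.5), (26,G3,10.5)
Step 2: Sum ranks within each group.
R_1 = 27 (n_1 = 5)
R_2 = 20 (n_2 = 3)
R_3 = 19 (n_3 = 3)
Step 3: H = 12/(N(N+1)) * sum(R_i^2/n_i) - 3(N+1)
     = 12/(11*12) * (27^2/5 + 20^2/3 + 19^2/3) - 3*12
     = 0.090909 * 399.467 - 36
     = 0.315152.
Step 4: Ties present; correction factor C = 1 - 12/(11^3 - 11) = 0.990909. Corrected H = 0.315152 / 0.990909 = 0.318043.
Step 5: Under H0, H ~ chi^2(2); p-value = 0.852978.
Step 6: alpha = 0.05. fail to reject H0.

H = 0.3180, df = 2, p = 0.852978, fail to reject H0.


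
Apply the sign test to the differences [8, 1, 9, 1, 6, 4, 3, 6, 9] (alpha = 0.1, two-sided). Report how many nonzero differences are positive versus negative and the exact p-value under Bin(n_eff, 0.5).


Step 1: Discard zero differences. Original n = 9; n_eff = number of nonzero differences = 9.
Nonzero differences (with sign): +8, +1, +9, +1, +6, +4, +3, +6, +9
Step 2: Count signs: positive = 9, negative = 0.
Step 3: Under H0: P(positive) = 0.5, so the number of positives S ~ Bin(9, 0.5).
Step 4: Two-sided exact p-value = sum of Bin(9,0.5) probabilities at or below the observed probability = 0.003906.
Step 5: alpha = 0.1. reject H0.

n_eff = 9, pos = 9, neg = 0, p = 0.003906, reject H0.


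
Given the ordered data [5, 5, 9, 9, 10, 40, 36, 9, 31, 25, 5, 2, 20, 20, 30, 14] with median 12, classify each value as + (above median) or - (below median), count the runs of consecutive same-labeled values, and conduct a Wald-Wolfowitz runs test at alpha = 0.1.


Step 1: Compute median = 12; label A = above, B = below.
Labels in order: BBBBBAABAABBAAAA  (n_A = 8, n_B = 8)
Step 2: Count runs R = 6.
Step 3: Under H0 (random ordering), E[R] = 2*n_A*n_B/(n_A+n_B) + 1 = 2*8*8/16 + 1 = 9.0000.
        Var[R] = 2*n_A*n_B*(2*n_A*n_B - n_A - n_B) / ((n_A+n_B)^2 * (n_A+n_B-1)) = 14336/3840 = 3.7333.
        SD[R] = 1.9322.
Step 4: Continuity-corrected z = (R + 0.5 - E[R]) / SD[R] = (6 + 0.5 - 9.0000) / 1.9322 = -1.2939.
Step 5: Two-sided p-value via normal approximation = 2*(1 - Phi(|z|)) = 0.195709.
Step 6: alpha = 0.1. fail to reject H0.

R = 6, z = -1.2939, p = 0.195709, fail to reject H0.


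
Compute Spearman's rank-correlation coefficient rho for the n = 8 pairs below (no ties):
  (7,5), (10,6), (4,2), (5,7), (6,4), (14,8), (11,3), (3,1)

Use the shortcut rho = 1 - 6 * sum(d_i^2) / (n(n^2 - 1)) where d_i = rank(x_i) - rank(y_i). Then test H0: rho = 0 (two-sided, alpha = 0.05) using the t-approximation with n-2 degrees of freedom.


Step 1: Rank x and y separately (midranks; no ties here).
rank(x): 7->5, 10->6, 4->2, 5->3, 6->4, 14->8, 11->7, 3->1
rank(y): 5->5, 6->6, 2->2, 7->7, 4->4, 8->8, 3->3, 1->1
Step 2: d_i = R_x(i) - R_y(i); compute d_i^2.
  (5-5)^2=0, (6-6)^2=0, (2-2)^2=0, (3-7)^2=16, (4-4)^2=0, (8-8)^2=0, (7-3)^2=16, (1-1)^2=0
sum(d^2) = 32.
Step 3: rho = 1 - 6*32 / (8*(8^2 - 1)) = 1 - 192/504 = 0.619048.
Step 4: Under H0, t = rho * sqrt((n-2)/(1-rho^2)) = 1.9308 ~ t(6).
Step 5: Two-sided p-value from the t-distribution with 6 df = 0.101733.
Step 6: alpha = 0.05. fail to reject H0.

rho = 0.6190, p = 0.101733, fail to reject H0 at alpha = 0.05.


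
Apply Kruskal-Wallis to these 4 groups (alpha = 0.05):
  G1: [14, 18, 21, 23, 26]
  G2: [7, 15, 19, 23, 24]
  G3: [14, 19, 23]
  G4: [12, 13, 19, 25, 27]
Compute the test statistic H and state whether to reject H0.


Step 1: Combine all N = 18 observations and assign midranks.
sorted (value, group, rank): (7,G2,1), (12,G4,2), (13,G4,3), (14,G1,4.5), (14,G3,4.5), (15,G2,6), (18,G1,7), (19,G2,9), (19,G3,9), (19,G4,9), (21,G1,11), (23,G1,13), (23,G2,13), (23,G3,13), (24,G2,15), (25,G4,16), (26,G1,17), (27,G4,18)
Step 2: Sum ranks within each group.
R_1 = 52.5 (n_1 = 5)
R_2 = 44 (n_2 = 5)
R_3 = 26.5 (n_3 = 3)
R_4 = 48 (n_4 = 5)
Step 3: H = 12/(N(N+1)) * sum(R_i^2/n_i) - 3(N+1)
     = 12/(18*19) * (52.5^2/5 + 44^2/5 + 26.5^2/3 + 48^2/5) - 3*19
     = 0.035088 * 1633.33 - 57
     = 0.309942.
Step 4: Ties present; correction factor C = 1 - 54/(18^3 - 18) = 0.990712. Corrected H = 0.309942 / 0.990712 = 0.312847.
Step 5: Under H0, H ~ chi^2(3); p-value = 0.957594.
Step 6: alpha = 0.05. fail to reject H0.

H = 0.3128, df = 3, p = 0.957594, fail to reject H0.


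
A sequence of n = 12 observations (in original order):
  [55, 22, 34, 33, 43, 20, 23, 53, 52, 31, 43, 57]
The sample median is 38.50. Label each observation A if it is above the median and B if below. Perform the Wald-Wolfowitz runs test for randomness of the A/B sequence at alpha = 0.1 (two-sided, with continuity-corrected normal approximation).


Step 1: Compute median = 38.50; label A = above, B = below.
Labels in order: ABBBABBAABAA  (n_A = 6, n_B = 6)
Step 2: Count runs R = 7.
Step 3: Under H0 (random ordering), E[R] = 2*n_A*n_B/(n_A+n_B) + 1 = 2*6*6/12 + 1 = 7.0000.
        Var[R] = 2*n_A*n_B*(2*n_A*n_B - n_A - n_B) / ((n_A+n_B)^2 * (n_A+n_B-1)) = 4320/1584 = 2.7273.
        SD[R] = 1.6514.
Step 4: R = E[R], so z = 0 with no continuity correction.
Step 5: Two-sided p-value via normal approximation = 2*(1 - Phi(|z|)) = 1.000000.
Step 6: alpha = 0.1. fail to reject H0.

R = 7, z = 0.0000, p = 1.000000, fail to reject H0.


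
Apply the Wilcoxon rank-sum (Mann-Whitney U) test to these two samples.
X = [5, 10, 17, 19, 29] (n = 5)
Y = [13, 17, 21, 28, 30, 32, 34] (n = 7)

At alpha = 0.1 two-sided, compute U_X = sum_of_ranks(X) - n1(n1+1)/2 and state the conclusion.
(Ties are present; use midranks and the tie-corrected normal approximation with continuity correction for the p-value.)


Step 1: Combine and sort all 12 observations; assign midranks.
sorted (value, group): (5,X), (10,X), (13,Y), (17,X), (17,Y), (19,X), (21,Y), (28,Y), (29,X), (30,Y), (32,Y), (34,Y)
ranks: 5->1, 10->2, 13->3, 17->4.5, 17->4.5, 19->6, 21->7, 28->8, 29->9, 30->10, 32->11, 34->12
Step 2: Rank sum for X: R1 = 1 + 2 + 4.5 + 6 + 9 = 22.5.
Step 3: U_X = R1 - n1(n1+1)/2 = 22.5 - 5*6/2 = 22.5 - 15 = 7.5.
       U_Y = n1*n2 - U_X = 35 - 7.5 = 27.5.
Step 4: Ties are present, so use the tie-corrected normal approximation (with continuity correction) for the p-value.
Step 5: p-value = 0.122225; compare to alpha = 0.1. fail to reject H0.

U_X = 7.5, p = 0.122225, fail to reject H0 at alpha = 0.1.


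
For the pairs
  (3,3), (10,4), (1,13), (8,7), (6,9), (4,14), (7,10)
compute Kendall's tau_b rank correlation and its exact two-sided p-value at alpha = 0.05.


Step 1: Enumerate the 21 unordered pairs (i,j) with i<j and classify each by sign(x_j-x_i) * sign(y_j-y_i).
  (1,2):dx=+7,dy=+1->C; (1,3):dx=-2,dy=+10->D; (1,4):dx=+5,dy=+4->C; (1,5):dx=+3,dy=+6->C
  (1,6):dx=+1,dy=+11->C; (1,7):dx=+4,dy=+7->C; (2,3):dx=-9,dy=+9->D; (2,4):dx=-2,dy=+3->D
  (2,5):dx=-4,dy=+5->D; (2,6):dx=-6,dy=+10->D; (2,7):dx=-3,dy=+6->D; (3,4):dx=+7,dy=-6->D
  (3,5):dx=+5,dy=-4->D; (3,6):dx=+3,dy=+1->C; (3,7):dx=+6,dy=-3->D; (4,5):dx=-2,dy=+2->D
  (4,6):dx=-4,dy=+7->D; (4,7):dx=-1,dy=+3->D; (5,6):dx=-2,dy=+5->D; (5,7):dx=+1,dy=+1->C
  (6,7):dx=+3,dy=-4->D
Step 2: C = 7, D = 14, total pairs = 21.
Step 3: tau = (C - D)/(n(n-1)/2) = (7 - 14)/21 = -0.333333.
Step 4: Exact two-sided p-value (enumerate n! = 5040 permutations of y under H0): p = 0.381349.
Step 5: alpha = 0.05. fail to reject H0.

tau_b = -0.3333 (C=7, D=14), p = 0.381349, fail to reject H0.


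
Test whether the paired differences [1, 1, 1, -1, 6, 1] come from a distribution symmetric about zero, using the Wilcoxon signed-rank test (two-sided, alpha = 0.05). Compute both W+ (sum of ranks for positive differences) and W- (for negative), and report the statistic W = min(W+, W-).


Step 1: Drop any zero differences (none here) and take |d_i|.
|d| = [1, 1, 1, 1, 6, 1]
Step 2: Midrank |d_i| (ties get averaged ranks).
ranks: |1|->3, |1|->3, |1|->3, |1|->3, |6|->6, |1|->3
Step 3: Attach original signs; sum ranks with positive sign and with negative sign.
W+ = 3 + 3 + 3 + 6 + 3 = 18
W- = 3 = 3
(Check: W+ + W- = 21 should equal n(n+1)/2 = 21.)
Step 4: Test statistic W = min(W+, W-) = 3.
Step 5: Ties in |d|, so use the tie-corrected normal approximation.
        E[W] = n(n+1)/4 = 6*7/4 = 10.5.
        Tie groups: |d|=1 (t=5); sum(t^3 - t) = 120.
        Var[W] = n(n+1)(2n+1)/24 - sum(t^3-t)/48 = 546/24 - 120/48 = 20.25.
        z = (W - E[W]) / sqrt(Var[W]) = (3 - 10.5) / 4.5000 = -1.6667.
        Two-sided p = 2*Phi(z) = 0.095581.
Step 6: alpha = 0.05. fail to reject H0.

W+ = 18, W- = 3, W = min = 3, p = 0.095581, fail to reject H0.


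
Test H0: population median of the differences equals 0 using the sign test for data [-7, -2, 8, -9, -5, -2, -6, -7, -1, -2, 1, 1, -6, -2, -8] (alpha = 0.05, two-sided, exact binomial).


Step 1: Discard zero differences. Original n = 15; n_eff = number of nonzero differences = 15.
Nonzero differences (with sign): -7, -2, +8, -9, -5, -2, -6, -7, -1, -2, +1, +1, -6, -2, -8
Step 2: Count signs: positive = 3, negative = 12.
Step 3: Under H0: P(positive) = 0.5, so the number of positives S ~ Bin(15, 0.5).
Step 4: Two-sided exact p-value = sum of Bin(15,0.5) probabilities at or below the observed probability = 0.035156.
Step 5: alpha = 0.05. reject H0.

n_eff = 15, pos = 3, neg = 12, p = 0.035156, reject H0.


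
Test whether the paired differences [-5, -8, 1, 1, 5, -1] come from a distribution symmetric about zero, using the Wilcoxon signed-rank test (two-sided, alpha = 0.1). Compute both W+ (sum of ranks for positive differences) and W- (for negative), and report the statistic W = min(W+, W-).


Step 1: Drop any zero differences (none here) and take |d_i|.
|d| = [5, 8, 1, 1, 5, 1]
Step 2: Midrank |d_i| (ties get averaged ranks).
ranks: |5|->4.5, |8|->6, |1|->2, |1|->2, |5|->4.5, |1|->2
Step 3: Attach original signs; sum ranks with positive sign and with negative sign.
W+ = 2 + 2 + 4.5 = 8.5
W- = 4.5 + 6 + 2 = 12.5
(Check: W+ + W- = 21 should equal n(n+1)/2 = 21.)
Step 4: Test statistic W = min(W+, W-) = 8.5.
Step 5: Ties in |d|, so use the tie-corrected normal approximation.
        E[W] = n(n+1)/4 = 6*7/4 = 10.5.
        Tie groups: |d|=1 (t=3), |d|=5 (t=2); sum(t^3 - t) = 30.
        Var[W] = n(n+1)(2n+1)/24 - sum(t^3-t)/48 = 546/24 - 30/48 = 22.125.
        z = (W - E[W]) / sqrt(Var[W]) = (8.5 - 10.5) / 4.7037 = -0.4252.
        Two-sided p = 2*Phi(z) = 0.670694.
Step 6: alpha = 0.1. fail to reject H0.

W+ = 8.5, W- = 12.5, W = min = 8.5, p = 0.670694, fail to reject H0.


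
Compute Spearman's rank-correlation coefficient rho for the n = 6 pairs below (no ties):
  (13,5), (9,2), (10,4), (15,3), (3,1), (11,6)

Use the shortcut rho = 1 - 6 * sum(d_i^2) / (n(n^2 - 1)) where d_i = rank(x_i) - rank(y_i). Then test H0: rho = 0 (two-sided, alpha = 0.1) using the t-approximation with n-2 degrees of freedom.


Step 1: Rank x and y separately (midranks; no ties here).
rank(x): 13->5, 9->2, 10->3, 15->6, 3->1, 11->4
rank(y): 5->5, 2->2, 4->4, 3->3, 1->1, 6->6
Step 2: d_i = R_x(i) - R_y(i); compute d_i^2.
  (5-5)^2=0, (2-2)^2=0, (3-4)^2=1, (6-3)^2=9, (1-1)^2=0, (4-6)^2=4
sum(d^2) = 14.
Step 3: rho = 1 - 6*14 / (6*(6^2 - 1)) = 1 - 84/210 = 0.600000.
Step 4: Under H0, t = rho * sqrt((n-2)/(1-rho^2)) = 1.5000 ~ t(4).
Step 5: Two-sided p-value from the t-distribution with 4 df = 0.208000.
Step 6: alpha = 0.1. fail to reject H0.

rho = 0.6000, p = 0.208000, fail to reject H0 at alpha = 0.1.


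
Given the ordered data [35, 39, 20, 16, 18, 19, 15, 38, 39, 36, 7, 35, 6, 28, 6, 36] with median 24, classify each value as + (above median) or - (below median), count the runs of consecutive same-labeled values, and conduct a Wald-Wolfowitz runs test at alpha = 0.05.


Step 1: Compute median = 24; label A = above, B = below.
Labels in order: AABBBBBAAABABABA  (n_A = 8, n_B = 8)
Step 2: Count runs R = 9.
Step 3: Under H0 (random ordering), E[R] = 2*n_A*n_B/(n_A+n_B) + 1 = 2*8*8/16 + 1 = 9.0000.
        Var[R] = 2*n_A*n_B*(2*n_A*n_B - n_A - n_B) / ((n_A+n_B)^2 * (n_A+n_B-1)) = 14336/3840 = 3.7333.
        SD[R] = 1.9322.
Step 4: R = E[R], so z = 0 with no continuity correction.
Step 5: Two-sided p-value via normal approximation = 2*(1 - Phi(|z|)) = 1.000000.
Step 6: alpha = 0.05. fail to reject H0.

R = 9, z = 0.0000, p = 1.000000, fail to reject H0.


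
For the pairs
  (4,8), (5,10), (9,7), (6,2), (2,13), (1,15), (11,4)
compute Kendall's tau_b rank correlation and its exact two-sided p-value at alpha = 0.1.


Step 1: Enumerate the 21 unordered pairs (i,j) with i<j and classify each by sign(x_j-x_i) * sign(y_j-y_i).
  (1,2):dx=+1,dy=+2->C; (1,3):dx=+5,dy=-1->D; (1,4):dx=+2,dy=-6->D; (1,5):dx=-2,dy=+5->D
  (1,6):dx=-3,dy=+7->D; (1,7):dx=+7,dy=-4->D; (2,3):dx=+4,dy=-3->D; (2,4):dx=+1,dy=-8->D
  (2,5):dx=-3,dy=+3->D; (2,6):dx=-4,dy=+5->D; (2,7):dx=+6,dy=-6->D; (3,4):dx=-3,dy=-5->C
  (3,5):dx=-7,dy=+6->D; (3,6):dx=-8,dy=+8->D; (3,7):dx=+2,dy=-3->D; (4,5):dx=-4,dy=+11->D
  (4,6):dx=-5,dy=+13->D; (4,7):dx=+5,dy=+2->C; (5,6):dx=-1,dy=+2->D; (5,7):dx=+9,dy=-9->D
  (6,7):dx=+10,dy=-11->D
Step 2: C = 3, D = 18, total pairs = 21.
Step 3: tau = (C - D)/(n(n-1)/2) = (3 - 18)/21 = -0.714286.
Step 4: Exact two-sided p-value (enumerate n! = 5040 permutations of y under H0): p = 0.030159.
Step 5: alpha = 0.1. reject H0.

tau_b = -0.7143 (C=3, D=18), p = 0.030159, reject H0.


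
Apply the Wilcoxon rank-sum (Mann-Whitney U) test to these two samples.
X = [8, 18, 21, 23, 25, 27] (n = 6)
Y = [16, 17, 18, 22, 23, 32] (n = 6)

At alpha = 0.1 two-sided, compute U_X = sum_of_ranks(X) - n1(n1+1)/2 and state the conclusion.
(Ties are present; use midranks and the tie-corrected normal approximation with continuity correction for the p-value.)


Step 1: Combine and sort all 12 observations; assign midranks.
sorted (value, group): (8,X), (16,Y), (17,Y), (18,X), (18,Y), (21,X), (22,Y), (23,X), (23,Y), (25,X), (27,X), (32,Y)
ranks: 8->1, 16->2, 17->3, 18->4.5, 18->4.5, 21->6, 22->7, 23->8.5, 23->8.5, 25->10, 27->11, 32->12
Step 2: Rank sum for X: R1 = 1 + 4.5 + 6 + 8.5 + 10 + 11 = 41.
Step 3: U_X = R1 - n1(n1+1)/2 = 41 - 6*7/2 = 41 - 21 = 20.
       U_Y = n1*n2 - U_X = 36 - 20 = 16.
Step 4: Ties are present, so use the tie-corrected normal approximation (with continuity correction) for the p-value.
Step 5: p-value = 0.809527; compare to alpha = 0.1. fail to reject H0.

U_X = 20, p = 0.809527, fail to reject H0 at alpha = 0.1.


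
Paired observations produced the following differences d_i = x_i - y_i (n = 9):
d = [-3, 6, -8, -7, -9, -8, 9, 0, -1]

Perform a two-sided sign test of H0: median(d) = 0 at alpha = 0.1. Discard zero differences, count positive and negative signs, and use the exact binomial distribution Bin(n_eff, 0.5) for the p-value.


Step 1: Discard zero differences. Original n = 9; n_eff = number of nonzero differences = 8.
Nonzero differences (with sign): -3, +6, -8, -7, -9, -8, +9, -1
Step 2: Count signs: positive = 2, negative = 6.
Step 3: Under H0: P(positive) = 0.5, so the number of positives S ~ Bin(8, 0.5).
Step 4: Two-sided exact p-value = sum of Bin(8,0.5) probabilities at or below the observed probability = 0.289062.
Step 5: alpha = 0.1. fail to reject H0.

n_eff = 8, pos = 2, neg = 6, p = 0.289062, fail to reject H0.


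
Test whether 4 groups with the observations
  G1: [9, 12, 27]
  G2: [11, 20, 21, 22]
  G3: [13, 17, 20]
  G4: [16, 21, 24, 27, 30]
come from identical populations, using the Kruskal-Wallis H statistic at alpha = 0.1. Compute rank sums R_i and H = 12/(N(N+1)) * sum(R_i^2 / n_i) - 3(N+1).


Step 1: Combine all N = 15 observations and assign midranks.
sorted (value, group, rank): (9,G1,1), (11,G2,2), (12,G1,3), (13,G3,4), (16,G4,5), (17,G3,6), (20,G2,7.5), (20,G3,7.5), (21,G2,9.5), (21,G4,9.5), (22,G2,11), (24,G4,12), (27,G1,13.5), (27,G4,13.5), (30,G4,15)
Step 2: Sum ranks within each group.
R_1 = 17.5 (n_1 = 3)
R_2 = 30 (n_2 = 4)
R_3 = 17.5 (n_3 = 3)
R_4 = 55 (n_4 = 5)
Step 3: H = 12/(N(N+1)) * sum(R_i^2/n_i) - 3(N+1)
     = 12/(15*16) * (17.5^2/3 + 30^2/4 + 17.5^2/3 + 55^2/5) - 3*16
     = 0.050000 * 1034.17 - 48
     = 3.708333.
Step 4: Ties present; correction factor C = 1 - 18/(15^3 - 15) = 0.994643. Corrected H = 3.708333 / 0.994643 = 3.728306.
Step 5: Under H0, H ~ chi^2(3); p-value = 0.292336.
Step 6: alpha = 0.1. fail to reject H0.

H = 3.7283, df = 3, p = 0.292336, fail to reject H0.


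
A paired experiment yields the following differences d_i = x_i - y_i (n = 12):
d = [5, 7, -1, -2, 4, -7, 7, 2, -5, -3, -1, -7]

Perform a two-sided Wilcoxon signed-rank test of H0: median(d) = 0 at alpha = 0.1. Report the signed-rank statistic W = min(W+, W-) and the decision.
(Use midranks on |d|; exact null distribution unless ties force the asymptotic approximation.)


Step 1: Drop any zero differences (none here) and take |d_i|.
|d| = [5, 7, 1, 2, 4, 7, 7, 2, 5, 3, 1, 7]
Step 2: Midrank |d_i| (ties get averaged ranks).
ranks: |5|->7.5, |7|->10.5, |1|->1.5, |2|->3.5, |4|->6, |7|->10.5, |7|->10.5, |2|->3.5, |5|->7.5, |3|->5, |1|->1.5, |7|->10.5
Step 3: Attach original signs; sum ranks with positive sign and with negative sign.
W+ = 7.5 + 10.5 + 6 + 10.5 + 3.5 = 38
W- = 1.5 + 3.5 + 10.5 + 7.5 + 5 + 1.5 + 10.5 = 40
(Check: W+ + W- = 78 should equal n(n+1)/2 = 78.)
Step 4: Test statistic W = min(W+, W-) = 38.
Step 5: Ties in |d|, so use the tie-corrected normal approximation.
        E[W] = n(n+1)/4 = 12*13/4 = 39.
        Tie groups: |d|=1 (t=2), |d|=2 (t=2), |d|=5 (t=2), |d|=7 (t=4); sum(t^3 - t) = 78.
        Var[W] = n(n+1)(2n+1)/24 - sum(t^3-t)/48 = 3900/24 - 78/48 = 160.875.
        z = (W - E[W]) / sqrt(Var[W]) = (38 - 39) / 12.6837 = -0.0788.
        Two-sided p = 2*Phi(z) = 0.937159.
Step 6: alpha = 0.1. fail to reject H0.

W+ = 38, W- = 40, W = min = 38, p = 0.937159, fail to reject H0.


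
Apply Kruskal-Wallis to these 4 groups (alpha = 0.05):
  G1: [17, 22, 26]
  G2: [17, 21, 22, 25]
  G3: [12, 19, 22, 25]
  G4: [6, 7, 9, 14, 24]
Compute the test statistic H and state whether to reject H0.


Step 1: Combine all N = 16 observations and assign midranks.
sorted (value, group, rank): (6,G4,1), (7,G4,2), (9,G4,3), (12,G3,4), (14,G4,5), (17,G1,6.5), (17,G2,6.5), (19,G3,8), (21,G2,9), (22,G1,11), (22,G2,11), (22,G3,11), (24,G4,13), (25,G2,14.5), (25,G3,14.5), (26,G1,16)
Step 2: Sum ranks within each group.
R_1 = 33.5 (n_1 = 3)
R_2 = 41 (n_2 = 4)
R_3 = 37.5 (n_3 = 4)
R_4 = 24 (n_4 = 5)
Step 3: H = 12/(N(N+1)) * sum(R_i^2/n_i) - 3(N+1)
     = 12/(16*17) * (33.5^2/3 + 41^2/4 + 37.5^2/4 + 24^2/5) - 3*17
     = 0.044118 * 1261.1 - 51
     = 4.636581.
Step 4: Ties present; correction factor C = 1 - 36/(16^3 - 16) = 0.991176. Corrected H = 4.636581 / 0.991176 = 4.677856.
Step 5: Under H0, H ~ chi^2(3); p-value = 0.196964.
Step 6: alpha = 0.05. fail to reject H0.

H = 4.6779, df = 3, p = 0.196964, fail to reject H0.


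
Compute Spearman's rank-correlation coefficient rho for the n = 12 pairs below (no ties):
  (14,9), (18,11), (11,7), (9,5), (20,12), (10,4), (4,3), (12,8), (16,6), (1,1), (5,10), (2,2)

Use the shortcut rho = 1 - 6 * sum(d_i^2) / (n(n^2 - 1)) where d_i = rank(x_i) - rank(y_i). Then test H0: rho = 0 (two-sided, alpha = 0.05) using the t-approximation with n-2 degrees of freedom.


Step 1: Rank x and y separately (midranks; no ties here).
rank(x): 14->9, 18->11, 11->7, 9->5, 20->12, 10->6, 4->3, 12->8, 16->10, 1->1, 5->4, 2->2
rank(y): 9->9, 11->11, 7->7, 5->5, 12->12, 4->4, 3->3, 8->8, 6->6, 1->1, 10->10, 2->2
Step 2: d_i = R_x(i) - R_y(i); compute d_i^2.
  (9-9)^2=0, (11-11)^2=0, (7-7)^2=0, (5-5)^2=0, (12-12)^2=0, (6-4)^2=4, (3-3)^2=0, (8-8)^2=0, (10-6)^2=16, (1-1)^2=0, (4-10)^2=36, (2-2)^2=0
sum(d^2) = 56.
Step 3: rho = 1 - 6*56 / (12*(12^2 - 1)) = 1 - 336/1716 = 0.804196.
Step 4: Under H0, t = rho * sqrt((n-2)/(1-rho^2)) = 4.2787 ~ t(10).
Step 5: Two-sided p-value from the t-distribution with 10 df = 0.001615.
Step 6: alpha = 0.05. reject H0.

rho = 0.8042, p = 0.001615, reject H0 at alpha = 0.05.


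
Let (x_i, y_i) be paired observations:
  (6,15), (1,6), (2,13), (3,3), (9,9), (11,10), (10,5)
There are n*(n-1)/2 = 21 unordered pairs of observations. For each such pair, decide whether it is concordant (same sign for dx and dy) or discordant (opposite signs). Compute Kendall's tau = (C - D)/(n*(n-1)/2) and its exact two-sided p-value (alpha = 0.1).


Step 1: Enumerate the 21 unordered pairs (i,j) with i<j and classify each by sign(x_j-x_i) * sign(y_j-y_i).
  (1,2):dx=-5,dy=-9->C; (1,3):dx=-4,dy=-2->C; (1,4):dx=-3,dy=-12->C; (1,5):dx=+3,dy=-6->D
  (1,6):dx=+5,dy=-5->D; (1,7):dx=+4,dy=-10->D; (2,3):dx=+1,dy=+7->C; (2,4):dx=+2,dy=-3->D
  (2,5):dx=+8,dy=+3->C; (2,6):dx=+10,dy=+4->C; (2,7):dx=+9,dy=-1->D; (3,4):dx=+1,dy=-10->D
  (3,5):dx=+7,dy=-4->D; (3,6):dx=+9,dy=-3->D; (3,7):dx=+8,dy=-8->D; (4,5):dx=+6,dy=+6->C
  (4,6):dx=+8,dy=+7->C; (4,7):dx=+7,dy=+2->C; (5,6):dx=+2,dy=+1->C; (5,7):dx=+1,dy=-4->D
  (6,7):dx=-1,dy=-5->C
Step 2: C = 11, D = 10, total pairs = 21.
Step 3: tau = (C - D)/(n(n-1)/2) = (11 - 10)/21 = 0.047619.
Step 4: Exact two-sided p-value (enumerate n! = 5040 permutations of y under H0): p = 1.000000.
Step 5: alpha = 0.1. fail to reject H0.

tau_b = 0.0476 (C=11, D=10), p = 1.000000, fail to reject H0.


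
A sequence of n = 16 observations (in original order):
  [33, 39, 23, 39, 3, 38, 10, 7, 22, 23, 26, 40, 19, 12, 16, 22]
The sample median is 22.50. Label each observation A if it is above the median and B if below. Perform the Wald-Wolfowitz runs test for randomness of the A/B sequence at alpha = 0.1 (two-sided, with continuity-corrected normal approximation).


Step 1: Compute median = 22.50; label A = above, B = below.
Labels in order: AAAABABBBAAABBBB  (n_A = 8, n_B = 8)
Step 2: Count runs R = 6.
Step 3: Under H0 (random ordering), E[R] = 2*n_A*n_B/(n_A+n_B) + 1 = 2*8*8/16 + 1 = 9.0000.
        Var[R] = 2*n_A*n_B*(2*n_A*n_B - n_A - n_B) / ((n_A+n_B)^2 * (n_A+n_B-1)) = 14336/3840 = 3.7333.
        SD[R] = 1.9322.
Step 4: Continuity-corrected z = (R + 0.5 - E[R]) / SD[R] = (6 + 0.5 - 9.0000) / 1.9322 = -1.2939.
Step 5: Two-sided p-value via normal approximation = 2*(1 - Phi(|z|)) = 0.195709.
Step 6: alpha = 0.1. fail to reject H0.

R = 6, z = -1.2939, p = 0.195709, fail to reject H0.


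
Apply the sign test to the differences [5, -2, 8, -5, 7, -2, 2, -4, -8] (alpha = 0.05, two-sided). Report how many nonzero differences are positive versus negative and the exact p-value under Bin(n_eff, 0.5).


Step 1: Discard zero differences. Original n = 9; n_eff = number of nonzero differences = 9.
Nonzero differences (with sign): +5, -2, +8, -5, +7, -2, +2, -4, -8
Step 2: Count signs: positive = 4, negative = 5.
Step 3: Under H0: P(positive) = 0.5, so the number of positives S ~ Bin(9, 0.5).
Step 4: Two-sided exact p-value = sum of Bin(9,0.5) probabilities at or below the observed probability = 1.000000.
Step 5: alpha = 0.05. fail to reject H0.

n_eff = 9, pos = 4, neg = 5, p = 1.000000, fail to reject H0.


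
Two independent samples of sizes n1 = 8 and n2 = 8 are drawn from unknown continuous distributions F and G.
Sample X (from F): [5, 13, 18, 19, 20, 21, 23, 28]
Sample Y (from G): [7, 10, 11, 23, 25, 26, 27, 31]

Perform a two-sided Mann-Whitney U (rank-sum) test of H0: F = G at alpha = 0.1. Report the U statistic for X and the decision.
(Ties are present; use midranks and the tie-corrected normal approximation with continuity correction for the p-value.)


Step 1: Combine and sort all 16 observations; assign midranks.
sorted (value, group): (5,X), (7,Y), (10,Y), (11,Y), (13,X), (18,X), (19,X), (20,X), (21,X), (23,X), (23,Y), (25,Y), (26,Y), (27,Y), (28,X), (31,Y)
ranks: 5->1, 7->2, 10->3, 11->4, 13->5, 18->6, 19->7, 20->8, 21->9, 23->10.5, 23->10.5, 25->12, 26->13, 27->14, 28->15, 31->16
Step 2: Rank sum for X: R1 = 1 + 5 + 6 + 7 + 8 + 9 + 10.5 + 15 = 61.5.
Step 3: U_X = R1 - n1(n1+1)/2 = 61.5 - 8*9/2 = 61.5 - 36 = 25.5.
       U_Y = n1*n2 - U_X = 64 - 25.5 = 38.5.
Step 4: Ties are present, so use the tie-corrected normal approximation (with continuity correction) for the p-value.
Step 5: p-value = 0.528309; compare to alpha = 0.1. fail to reject H0.

U_X = 25.5, p = 0.528309, fail to reject H0 at alpha = 0.1.


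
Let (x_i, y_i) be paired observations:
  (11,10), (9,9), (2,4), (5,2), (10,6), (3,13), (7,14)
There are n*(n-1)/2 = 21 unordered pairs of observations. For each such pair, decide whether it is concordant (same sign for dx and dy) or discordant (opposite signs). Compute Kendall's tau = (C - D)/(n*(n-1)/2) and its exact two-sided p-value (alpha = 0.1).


Step 1: Enumerate the 21 unordered pairs (i,j) with i<j and classify each by sign(x_j-x_i) * sign(y_j-y_i).
  (1,2):dx=-2,dy=-1->C; (1,3):dx=-9,dy=-6->C; (1,4):dx=-6,dy=-8->C; (1,5):dx=-1,dy=-4->C
  (1,6):dx=-8,dy=+3->D; (1,7):dx=-4,dy=+4->D; (2,3):dx=-7,dy=-5->C; (2,4):dx=-4,dy=-7->C
  (2,5):dx=+1,dy=-3->D; (2,6):dx=-6,dy=+4->D; (2,7):dx=-2,dy=+5->D; (3,4):dx=+3,dy=-2->D
  (3,5):dx=+8,dy=+2->C; (3,6):dx=+1,dy=+9->C; (3,7):dx=+5,dy=+10->C; (4,5):dx=+5,dy=+4->C
  (4,6):dx=-2,dy=+11->D; (4,7):dx=+2,dy=+12->C; (5,6):dx=-7,dy=+7->D; (5,7):dx=-3,dy=+8->D
  (6,7):dx=+4,dy=+1->C
Step 2: C = 12, D = 9, total pairs = 21.
Step 3: tau = (C - D)/(n(n-1)/2) = (12 - 9)/21 = 0.142857.
Step 4: Exact two-sided p-value (enumerate n! = 5040 permutations of y under H0): p = 0.772619.
Step 5: alpha = 0.1. fail to reject H0.

tau_b = 0.1429 (C=12, D=9), p = 0.772619, fail to reject H0.


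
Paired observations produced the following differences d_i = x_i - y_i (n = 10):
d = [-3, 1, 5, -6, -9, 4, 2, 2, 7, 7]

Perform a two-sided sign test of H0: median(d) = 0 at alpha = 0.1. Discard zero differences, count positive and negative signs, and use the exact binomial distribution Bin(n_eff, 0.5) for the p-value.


Step 1: Discard zero differences. Original n = 10; n_eff = number of nonzero differences = 10.
Nonzero differences (with sign): -3, +1, +5, -6, -9, +4, +2, +2, +7, +7
Step 2: Count signs: positive = 7, negative = 3.
Step 3: Under H0: P(positive) = 0.5, so the number of positives S ~ Bin(10, 0.5).
Step 4: Two-sided exact p-value = sum of Bin(10,0.5) probabilities at or below the observed probability = 0.343750.
Step 5: alpha = 0.1. fail to reject H0.

n_eff = 10, pos = 7, neg = 3, p = 0.343750, fail to reject H0.


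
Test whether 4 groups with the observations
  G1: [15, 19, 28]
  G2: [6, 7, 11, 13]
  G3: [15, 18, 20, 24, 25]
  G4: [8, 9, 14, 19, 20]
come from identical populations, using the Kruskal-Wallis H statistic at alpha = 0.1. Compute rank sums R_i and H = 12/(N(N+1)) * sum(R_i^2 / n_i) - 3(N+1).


Step 1: Combine all N = 17 observations and assign midranks.
sorted (value, group, rank): (6,G2,1), (7,G2,2), (8,G4,3), (9,G4,4), (11,G2,5), (13,G2,6), (14,G4,7), (15,G1,8.5), (15,G3,8.5), (18,G3,10), (19,G1,11.5), (19,G4,11.5), (20,G3,13.5), (20,G4,13.5), (24,G3,15), (25,G3,16), (28,G1,17)
Step 2: Sum ranks within each group.
R_1 = 37 (n_1 = 3)
R_2 = 14 (n_2 = 4)
R_3 = 63 (n_3 = 5)
R_4 = 39 (n_4 = 5)
Step 3: H = 12/(N(N+1)) * sum(R_i^2/n_i) - 3(N+1)
     = 12/(17*18) * (37^2/3 + 14^2/4 + 63^2/5 + 39^2/5) - 3*18
     = 0.039216 * 1603.33 - 54
     = 8.875817.
Step 4: Ties present; correction factor C = 1 - 18/(17^3 - 17) = 0.996324. Corrected H = 8.875817 / 0.996324 = 8.908569.
Step 5: Under H0, H ~ chi^2(3); p-value = 0.030532.
Step 6: alpha = 0.1. reject H0.

H = 8.9086, df = 3, p = 0.030532, reject H0.


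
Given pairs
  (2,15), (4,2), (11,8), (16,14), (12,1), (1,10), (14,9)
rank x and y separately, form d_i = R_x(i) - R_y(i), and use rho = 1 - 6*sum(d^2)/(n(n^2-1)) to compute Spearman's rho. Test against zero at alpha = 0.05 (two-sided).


Step 1: Rank x and y separately (midranks; no ties here).
rank(x): 2->2, 4->3, 11->4, 16->7, 12->5, 1->1, 14->6
rank(y): 15->7, 2->2, 8->3, 14->6, 1->1, 10->5, 9->4
Step 2: d_i = R_x(i) - R_y(i); compute d_i^2.
  (2-7)^2=25, (3-2)^2=1, (4-3)^2=1, (7-6)^2=1, (5-1)^2=16, (1-5)^2=16, (6-4)^2=4
sum(d^2) = 64.
Step 3: rho = 1 - 6*64 / (7*(7^2 - 1)) = 1 - 384/336 = -0.142857.
Step 4: Under H0, t = rho * sqrt((n-2)/(1-rho^2)) = -0.3227 ~ t(5).
Step 5: Two-sided p-value from the t-distribution with 5 df = 0.759945.
Step 6: alpha = 0.05. fail to reject H0.

rho = -0.1429, p = 0.759945, fail to reject H0 at alpha = 0.05.


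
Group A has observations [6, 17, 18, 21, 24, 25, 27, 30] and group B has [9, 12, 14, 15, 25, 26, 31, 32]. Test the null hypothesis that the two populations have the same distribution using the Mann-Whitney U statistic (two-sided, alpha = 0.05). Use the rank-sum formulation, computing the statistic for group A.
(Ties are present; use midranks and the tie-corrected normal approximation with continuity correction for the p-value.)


Step 1: Combine and sort all 16 observations; assign midranks.
sorted (value, group): (6,X), (9,Y), (12,Y), (14,Y), (15,Y), (17,X), (18,X), (21,X), (24,X), (25,X), (25,Y), (26,Y), (27,X), (30,X), (31,Y), (32,Y)
ranks: 6->1, 9->2, 12->3, 14->4, 15->5, 17->6, 18->7, 21->8, 24->9, 25->10.5, 25->10.5, 26->12, 27->13, 30->14, 31->15, 32->16
Step 2: Rank sum for X: R1 = 1 + 6 + 7 + 8 + 9 + 10.5 + 13 + 14 = 68.5.
Step 3: U_X = R1 - n1(n1+1)/2 = 68.5 - 8*9/2 = 68.5 - 36 = 32.5.
       U_Y = n1*n2 - U_X = 64 - 32.5 = 31.5.
Step 4: Ties are present, so use the tie-corrected normal approximation (with continuity correction) for the p-value.
Step 5: p-value = 1.000000; compare to alpha = 0.05. fail to reject H0.

U_X = 32.5, p = 1.000000, fail to reject H0 at alpha = 0.05.


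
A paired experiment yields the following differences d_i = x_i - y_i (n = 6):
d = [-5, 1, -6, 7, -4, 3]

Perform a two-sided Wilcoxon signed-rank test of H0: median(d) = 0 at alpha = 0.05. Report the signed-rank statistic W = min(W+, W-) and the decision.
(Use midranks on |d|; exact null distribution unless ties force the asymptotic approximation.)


Step 1: Drop any zero differences (none here) and take |d_i|.
|d| = [5, 1, 6, 7, 4, 3]
Step 2: Midrank |d_i| (ties get averaged ranks).
ranks: |5|->4, |1|->1, |6|->5, |7|->6, |4|->3, |3|->2
Step 3: Attach original signs; sum ranks with positive sign and with negative sign.
W+ = 1 + 6 + 2 = 9
W- = 4 + 5 + 3 = 12
(Check: W+ + W- = 21 should equal n(n+1)/2 = 21.)
Step 4: Test statistic W = min(W+, W-) = 9.
Step 5: No ties, so the exact null distribution over the 2^6 = 64 sign assignments gives the two-sided p-value = 0.843750.
Step 6: alpha = 0.05. fail to reject H0.

W+ = 9, W- = 12, W = min = 9, p = 0.843750, fail to reject H0.


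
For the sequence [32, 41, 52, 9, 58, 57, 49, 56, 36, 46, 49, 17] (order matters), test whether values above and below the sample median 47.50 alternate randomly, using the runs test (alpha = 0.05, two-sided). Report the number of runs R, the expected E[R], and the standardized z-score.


Step 1: Compute median = 47.50; label A = above, B = below.
Labels in order: BBABAAAABBAB  (n_A = 6, n_B = 6)
Step 2: Count runs R = 7.
Step 3: Under H0 (random ordering), E[R] = 2*n_A*n_B/(n_A+n_B) + 1 = 2*6*6/12 + 1 = 7.0000.
        Var[R] = 2*n_A*n_B*(2*n_A*n_B - n_A - n_B) / ((n_A+n_B)^2 * (n_A+n_B-1)) = 4320/1584 = 2.7273.
        SD[R] = 1.6514.
Step 4: R = E[R], so z = 0 with no continuity correction.
Step 5: Two-sided p-value via normal approximation = 2*(1 - Phi(|z|)) = 1.000000.
Step 6: alpha = 0.05. fail to reject H0.

R = 7, z = 0.0000, p = 1.000000, fail to reject H0.


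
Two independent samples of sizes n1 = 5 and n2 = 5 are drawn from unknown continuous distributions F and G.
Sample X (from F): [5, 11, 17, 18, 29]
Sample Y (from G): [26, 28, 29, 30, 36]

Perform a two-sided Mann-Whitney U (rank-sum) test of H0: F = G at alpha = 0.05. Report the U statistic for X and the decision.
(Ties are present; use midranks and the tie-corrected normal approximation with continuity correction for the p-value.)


Step 1: Combine and sort all 10 observations; assign midranks.
sorted (value, group): (5,X), (11,X), (17,X), (18,X), (26,Y), (28,Y), (29,X), (29,Y), (30,Y), (36,Y)
ranks: 5->1, 11->2, 17->3, 18->4, 26->5, 28->6, 29->7.5, 29->7.5, 30->9, 36->10
Step 2: Rank sum for X: R1 = 1 + 2 + 3 + 4 + 7.5 = 17.5.
Step 3: U_X = R1 - n1(n1+1)/2 = 17.5 - 5*6/2 = 17.5 - 15 = 2.5.
       U_Y = n1*n2 - U_X = 25 - 2.5 = 22.5.
Step 4: Ties are present, so use the tie-corrected normal approximation (with continuity correction) for the p-value.
Step 5: p-value = 0.046533; compare to alpha = 0.05. reject H0.

U_X = 2.5, p = 0.046533, reject H0 at alpha = 0.05.


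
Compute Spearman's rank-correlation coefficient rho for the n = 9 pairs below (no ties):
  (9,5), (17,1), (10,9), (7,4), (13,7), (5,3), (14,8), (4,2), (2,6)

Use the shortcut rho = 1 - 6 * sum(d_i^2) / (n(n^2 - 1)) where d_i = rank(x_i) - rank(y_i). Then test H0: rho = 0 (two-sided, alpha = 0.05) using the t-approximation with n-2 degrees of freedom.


Step 1: Rank x and y separately (midranks; no ties here).
rank(x): 9->5, 17->9, 10->6, 7->4, 13->7, 5->3, 14->8, 4->2, 2->1
rank(y): 5->5, 1->1, 9->9, 4->4, 7->7, 3->3, 8->8, 2->2, 6->6
Step 2: d_i = R_x(i) - R_y(i); compute d_i^2.
  (5-5)^2=0, (9-1)^2=64, (6-9)^2=9, (4-4)^2=0, (7-7)^2=0, (3-3)^2=0, (8-8)^2=0, (2-2)^2=0, (1-6)^2=25
sum(d^2) = 98.
Step 3: rho = 1 - 6*98 / (9*(9^2 - 1)) = 1 - 588/720 = 0.183333.
Step 4: Under H0, t = rho * sqrt((n-2)/(1-rho^2)) = 0.4934 ~ t(7).
Step 5: Two-sided p-value from the t-distribution with 7 df = 0.636820.
Step 6: alpha = 0.05. fail to reject H0.

rho = 0.1833, p = 0.636820, fail to reject H0 at alpha = 0.05.


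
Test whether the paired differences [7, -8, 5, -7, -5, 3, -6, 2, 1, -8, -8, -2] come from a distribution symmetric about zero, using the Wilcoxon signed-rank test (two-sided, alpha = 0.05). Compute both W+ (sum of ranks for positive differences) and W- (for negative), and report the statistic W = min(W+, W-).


Step 1: Drop any zero differences (none here) and take |d_i|.
|d| = [7, 8, 5, 7, 5, 3, 6, 2, 1, 8, 8, 2]
Step 2: Midrank |d_i| (ties get averaged ranks).
ranks: |7|->8.5, |8|->11, |5|->5.5, |7|->8.5, |5|->5.5, |3|->4, |6|->7, |2|->2.5, |1|->1, |8|->11, |8|->11, |2|->2.5
Step 3: Attach original signs; sum ranks with positive sign and with negative sign.
W+ = 8.5 + 5.5 + 4 + 2.5 + 1 = 21.5
W- = 11 + 8.5 + 5.5 + 7 + 11 + 11 + 2.5 = 56.5
(Check: W+ + W- = 78 should equal n(n+1)/2 = 78.)
Step 4: Test statistic W = min(W+, W-) = 21.5.
Step 5: Ties in |d|, so use the tie-corrected normal approximation.
        E[W] = n(n+1)/4 = 12*13/4 = 39.
        Tie groups: |d|=2 (t=2), |d|=5 (t=2), |d|=7 (t=2), |d|=8 (t=3); sum(t^3 - t) = 42.
        Var[W] = n(n+1)(2n+1)/24 - sum(t^3-t)/48 = 3900/24 - 42/48 = 161.625.
        z = (W - E[W]) / sqrt(Var[W]) = (21.5 - 39) / 12.7132 = -1.3765.
        Two-sided p = 2*Phi(z) = 0.168659.
Step 6: alpha = 0.05. fail to reject H0.

W+ = 21.5, W- = 56.5, W = min = 21.5, p = 0.168659, fail to reject H0.


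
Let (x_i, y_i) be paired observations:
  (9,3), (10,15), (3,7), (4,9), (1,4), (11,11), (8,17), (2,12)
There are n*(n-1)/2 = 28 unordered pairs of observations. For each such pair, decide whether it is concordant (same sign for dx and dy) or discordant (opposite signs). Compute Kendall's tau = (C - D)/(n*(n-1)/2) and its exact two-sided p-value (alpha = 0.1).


Step 1: Enumerate the 28 unordered pairs (i,j) with i<j and classify each by sign(x_j-x_i) * sign(y_j-y_i).
  (1,2):dx=+1,dy=+12->C; (1,3):dx=-6,dy=+4->D; (1,4):dx=-5,dy=+6->D; (1,5):dx=-8,dy=+1->D
  (1,6):dx=+2,dy=+8->C; (1,7):dx=-1,dy=+14->D; (1,8):dx=-7,dy=+9->D; (2,3):dx=-7,dy=-8->C
  (2,4):dx=-6,dy=-6->C; (2,5):dx=-9,dy=-11->C; (2,6):dx=+1,dy=-4->D; (2,7):dx=-2,dy=+2->D
  (2,8):dx=-8,dy=-3->C; (3,4):dx=+1,dy=+2->C; (3,5):dx=-2,dy=-3->C; (3,6):dx=+8,dy=+4->C
  (3,7):dx=+5,dy=+10->C; (3,8):dx=-1,dy=+5->D; (4,5):dx=-3,dy=-5->C; (4,6):dx=+7,dy=+2->C
  (4,7):dx=+4,dy=+8->C; (4,8):dx=-2,dy=+3->D; (5,6):dx=+10,dy=+7->C; (5,7):dx=+7,dy=+13->C
  (5,8):dx=+1,dy=+8->C; (6,7):dx=-3,dy=+6->D; (6,8):dx=-9,dy=+1->D; (7,8):dx=-6,dy=-5->C
Step 2: C = 17, D = 11, total pairs = 28.
Step 3: tau = (C - D)/(n(n-1)/2) = (17 - 11)/28 = 0.214286.
Step 4: Exact two-sided p-value (enumerate n! = 40320 permutations of y under H0): p = 0.548413.
Step 5: alpha = 0.1. fail to reject H0.

tau_b = 0.2143 (C=17, D=11), p = 0.548413, fail to reject H0.
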